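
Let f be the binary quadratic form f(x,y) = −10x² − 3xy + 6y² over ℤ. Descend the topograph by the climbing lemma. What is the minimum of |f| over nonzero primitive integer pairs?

descent: ρ → (6,15,-1)  [lands on river]
river: ρ → (-1,15,6)
river: ρ → (6,9,-7)
river: ρ → (-7,5,8)
river: ρ → (8,11,-4)
river: ρ → (-4,13,5)
river: ρ → (5,7,-10)
river: ρ → (-10,13,2)
river: ρ → (2,15,-3)
river: ρ → (-3,15,2)
river: ρ → (2,13,-10)
river: ρ → (-10,7,5)
river: ρ → (5,13,-4)
river: ρ → (-4,11,8)
river: ρ → (8,5,-7)
river: ρ → (-7,9,6)
closes: descent 1, river 16
min |a| on river = 1

1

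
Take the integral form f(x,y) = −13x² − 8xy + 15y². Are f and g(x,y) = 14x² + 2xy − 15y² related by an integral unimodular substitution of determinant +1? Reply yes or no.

D₁ = 844, D₂ = 844
river cycle of f (length 26): (15, 8, -13), (-13, 18, 10), (10, 22, -9), (-9, 14, 18), (18, 22, -5), (-5, 28, 3), (3, 26, -14), (-14, 2, 15), (15, 28, -1), (-1, 28, 15), … (16 more)
river cycle of g (length 26): (-15, 28, 1), (1, 28, -15), (-15, 2, 14), (14, 26, -3), (-3, 28, 5), (5, 22, -18), (-18, 14, 9), (9, 22, -10), (-10, 18, 13), (13, 8, -15), … (16 more)
cycles differ ⇒ inequivalent

no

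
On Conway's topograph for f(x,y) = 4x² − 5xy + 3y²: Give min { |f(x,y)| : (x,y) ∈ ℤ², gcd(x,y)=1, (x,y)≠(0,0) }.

translate: b→3 (≡-5 mod 8), so (4,-5,3)→(4,3,2)
flip: (4,3,2)→(2,-3,4)
translate: b→1 (≡-3 mod 4), so (2,-3,4)→(2,1,3)
reduced (well bottom): (2,1,3) with a≤c, −a<b≤a
well minimum = a = 2

2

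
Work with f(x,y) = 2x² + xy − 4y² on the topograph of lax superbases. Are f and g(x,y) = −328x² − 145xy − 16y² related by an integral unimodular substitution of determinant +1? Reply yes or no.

D₁ = 33, D₂ = 33
river cycle of f (length 4): (2, 5, -1), (-1, 5, 2), (2, 3, -3), (-3, 3, 2)
river cycle of g (length 4): (-3, 3, 2), (2, 5, -1), (-1, 5, 2), (2, 3, -3)
cycles coincide ⇒ equivalent

yes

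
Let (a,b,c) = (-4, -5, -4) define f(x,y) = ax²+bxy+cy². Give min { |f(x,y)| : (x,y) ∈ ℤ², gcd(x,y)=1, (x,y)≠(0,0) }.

translate: b→-3 (≡5 mod 8), so (4,5,4)→(4,-3,3)
flip: (4,-3,3)→(3,3,4)
reduced (well bottom): (3,3,4) with a≤c, −a<b≤a
well minimum |f| = |-3| = 3 (negative-definite)

3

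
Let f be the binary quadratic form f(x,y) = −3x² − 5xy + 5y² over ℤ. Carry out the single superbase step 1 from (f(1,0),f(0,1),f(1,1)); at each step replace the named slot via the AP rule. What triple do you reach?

start (-3,5,-3) = (f(1,0),f(0,1),f(1,1))
replace slot 1: 2·(5+(-3)) − (-3) = 7 → (7,5,-3)

7,5,-3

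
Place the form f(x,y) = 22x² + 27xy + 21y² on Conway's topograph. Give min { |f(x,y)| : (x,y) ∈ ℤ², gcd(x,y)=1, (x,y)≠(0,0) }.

translate: b→-17 (≡27 mod 44), so (22,27,21)→(22,-17,16)
flip: (22,-17,16)→(16,17,22)
translate: b→-15 (≡17 mod 32), so (16,17,22)→(16,-15,21)
reduced (well bottom): (16,-15,21) with a≤c, −a<b≤a
well minimum = a = 16

16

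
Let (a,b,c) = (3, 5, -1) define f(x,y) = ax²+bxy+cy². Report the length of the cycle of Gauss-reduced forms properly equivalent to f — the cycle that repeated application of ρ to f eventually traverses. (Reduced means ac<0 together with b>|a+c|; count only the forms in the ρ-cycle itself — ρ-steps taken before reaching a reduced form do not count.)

D = 37, ⌊√D⌋ = 6
river: ρ → (-1,5,3)
river: ρ → (3,1,-3)
river: ρ → (-3,5,1)
river: ρ → (1,5,-3)
river: ρ → (-3,1,3)
river: ρ → (3,5,-1)
ρ-cycle length = 6 (tail of 0 descent steps not counted)

6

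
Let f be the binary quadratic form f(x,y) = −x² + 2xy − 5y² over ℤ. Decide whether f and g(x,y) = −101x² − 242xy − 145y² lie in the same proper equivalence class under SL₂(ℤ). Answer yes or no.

D₁ = -16, D₂ = -16
f is negative-definite; reduce −f:
−f: translate: b→0 (≡-2 mod 2), so (1,-2,5)→(1,0,4)
−f: reduced (well bottom): (1,0,4) with a≤c, −a<b≤a
flip sign back: reduced form of f is (-1,0,-4)
g is negative-definite; reduce −g:
−g: translate: b→40 (≡242 mod 202), so (101,242,145)→(101,40,4)
−g: flip: (101,40,4)→(4,-40,101)
−g: translate: b→0 (≡-40 mod 8), so (4,-40,101)→(4,0,1)
−g: flip: (4,0,1)→(1,0,4)
−g: reduced (well bottom): (1,0,4) with a≤c, −a<b≤a
flip sign back: reduced form of g is (-1,0,-4)
reduced forms (-1, 0, -4) vs (-1, 0, -4) ⇒ equivalent

yes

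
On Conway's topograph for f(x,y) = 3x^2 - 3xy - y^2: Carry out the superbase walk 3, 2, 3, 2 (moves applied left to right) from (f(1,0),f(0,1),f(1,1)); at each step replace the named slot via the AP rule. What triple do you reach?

start (3,-1,-1) = (f(1,0),f(0,1),f(1,1))
replace slot 3: 2·(3+(-1)) − (-1) = 5 → (3,-1,5)
replace slot 2: 2·(3+5) − (-1) = 17 → (3,17,5)
replace slot 3: 2·(3+17) − 5 = 35 → (3,17,35)
replace slot 2: 2·(3+35) − 17 = 59 → (3,59,35)

3,59,35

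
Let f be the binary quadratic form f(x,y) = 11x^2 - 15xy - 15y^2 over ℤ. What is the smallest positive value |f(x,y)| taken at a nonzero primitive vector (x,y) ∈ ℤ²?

descent: ρ → (-15,15,11)  [lands on river]
river: ρ → (11,29,-1)
river: ρ → (-1,29,11)
river: ρ → (11,15,-15)
closes: descent 1, river 4
min |a| on river = 1

1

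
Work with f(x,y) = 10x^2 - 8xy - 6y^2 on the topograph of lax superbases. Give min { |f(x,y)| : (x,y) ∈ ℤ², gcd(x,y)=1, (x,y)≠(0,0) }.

descent: ρ → (-6,8,10)  [lands on river]
river: ρ → (10,12,-4)
river: ρ → (-4,12,10)
river: ρ → (10,8,-6)
river: ρ → (-6,16,2)
river: ρ → (2,16,-6)
closes: descent 1, river 6
min |a| on river = 2

2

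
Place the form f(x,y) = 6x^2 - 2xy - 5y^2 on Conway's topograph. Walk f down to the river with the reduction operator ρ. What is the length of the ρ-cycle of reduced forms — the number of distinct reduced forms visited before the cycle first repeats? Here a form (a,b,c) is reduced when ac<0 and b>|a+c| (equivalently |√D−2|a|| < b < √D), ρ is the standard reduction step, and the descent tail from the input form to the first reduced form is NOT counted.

D = 124, ⌊√D⌋ = 11
descent: ρ → (-5,2,6)  [lands on river]
river: ρ → (6,10,-1)
river: ρ → (-1,10,6)
river: ρ → (6,2,-5)
river: ρ → (-5,8,3)
river: ρ → (3,10,-2)
river: ρ → (-2,10,3)
river: ρ → (3,8,-5)
ρ-cycle length = 8 (tail of 1 descent step not counted)

8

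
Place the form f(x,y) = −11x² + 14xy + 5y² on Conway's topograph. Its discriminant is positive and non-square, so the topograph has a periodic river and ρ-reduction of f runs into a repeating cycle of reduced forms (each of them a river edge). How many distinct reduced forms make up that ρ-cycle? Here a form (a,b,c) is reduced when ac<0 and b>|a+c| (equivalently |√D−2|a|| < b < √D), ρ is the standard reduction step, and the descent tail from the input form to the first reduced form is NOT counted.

D = 416, ⌊√D⌋ = 20
river: ρ → (5,16,-8)
river: ρ → (-8,16,5)
river: ρ → (5,14,-11)
river: ρ → (-11,8,8)
river: ρ → (8,8,-11)
river: ρ → (-11,14,5)
ρ-cycle length = 6 (tail of 0 descent steps not counted)

6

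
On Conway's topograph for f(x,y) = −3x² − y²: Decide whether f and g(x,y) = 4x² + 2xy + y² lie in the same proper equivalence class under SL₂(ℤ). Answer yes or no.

D₁ = -12, D₂ = -12
f is negative-definite; reduce −f:
−f: flip: (3,0,1)→(1,0,3)
−f: reduced (well bottom): (1,0,3) with a≤c, −a<b≤a
flip sign back: reduced form of f is (-1,0,-3)
g: flip: (4,2,1)→(1,-2,4)
g: translate: b→0 (≡-2 mod 2), so (1,-2,4)→(1,0,3)
g: reduced (well bottom): (1,0,3) with a≤c, −a<b≤a
reduced forms (-1, 0, -3) vs (1, 0, 3) ⇒ inequivalent

no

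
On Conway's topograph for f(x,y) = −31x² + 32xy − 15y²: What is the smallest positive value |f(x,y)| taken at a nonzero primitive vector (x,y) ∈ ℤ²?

translate: b→30 (≡-32 mod 62), so (31,-32,15)→(31,30,14)
flip: (31,30,14)→(14,-30,31)
translate: b→-2 (≡-30 mod 28), so (14,-30,31)→(14,-2,15)
reduced (well bottom): (14,-2,15) with a≤c, −a<b≤a
well minimum |f| = |-14| = 14 (negative-definite)

14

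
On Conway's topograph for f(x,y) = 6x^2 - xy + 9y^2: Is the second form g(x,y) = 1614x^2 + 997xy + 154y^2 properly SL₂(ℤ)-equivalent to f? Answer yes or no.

D₁ = -215, D₂ = -215
f: reduced (well bottom): (6,-1,9) with a≤c, −a<b≤a
g: flip: (1614,997,154)→(154,-997,1614)
g: translate: b→-73 (≡-997 mod 308), so (154,-997,1614)→(154,-73,9)
g: flip: (154,-73,9)→(9,73,154)
g: translate: b→1 (≡73 mod 18), so (9,73,154)→(9,1,6)
g: flip: (9,1,6)→(6,-1,9)
g: reduced (well bottom): (6,-1,9) with a≤c, −a<b≤a
reduced forms (6, -1, 9) vs (6, -1, 9) ⇒ equivalent

yes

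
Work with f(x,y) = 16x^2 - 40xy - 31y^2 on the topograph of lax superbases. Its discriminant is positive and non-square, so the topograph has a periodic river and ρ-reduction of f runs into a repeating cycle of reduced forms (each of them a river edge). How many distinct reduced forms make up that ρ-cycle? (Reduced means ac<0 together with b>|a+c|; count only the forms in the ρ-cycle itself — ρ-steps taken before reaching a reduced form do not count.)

D = 3584, ⌊√D⌋ = 59
descent: ρ → (-31,40,16)  [lands on river]
river: ρ → (16,56,-7)
river: ρ → (-7,56,16)
river: ρ → (16,40,-31)
river: ρ → (-31,22,25)
river: ρ → (25,28,-28)
river: ρ → (-28,28,25)
river: ρ → (25,22,-31)
ρ-cycle length = 8 (tail of 1 descent step not counted)

8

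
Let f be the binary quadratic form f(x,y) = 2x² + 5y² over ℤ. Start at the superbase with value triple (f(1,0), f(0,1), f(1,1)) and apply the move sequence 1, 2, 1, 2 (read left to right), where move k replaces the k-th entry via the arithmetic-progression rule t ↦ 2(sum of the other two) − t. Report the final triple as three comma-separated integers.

start (2,5,7) = (f(1,0),f(0,1),f(1,1))
replace slot 1: 2·(5+7) − 2 = 22 → (22,5,7)
replace slot 2: 2·(22+7) − 5 = 53 → (22,53,7)
replace slot 1: 2·(53+7) − 22 = 98 → (98,53,7)
replace slot 2: 2·(98+7) − 53 = 157 → (98,157,7)

98,157,7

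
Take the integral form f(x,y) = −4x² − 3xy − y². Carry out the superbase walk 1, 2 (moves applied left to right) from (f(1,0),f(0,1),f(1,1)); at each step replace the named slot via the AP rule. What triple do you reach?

start (-4,-1,-8) = (f(1,0),f(0,1),f(1,1))
replace slot 1: 2·((-1)+(-8)) − (-4) = -14 → (-14,-1,-8)
replace slot 2: 2·((-14)+(-8)) − (-1) = -43 → (-14,-43,-8)

-14,-43,-8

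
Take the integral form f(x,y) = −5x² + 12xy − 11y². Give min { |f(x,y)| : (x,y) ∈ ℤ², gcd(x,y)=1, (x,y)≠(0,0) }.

translate: b→-2 (≡-12 mod 10), so (5,-12,11)→(5,-2,4)
flip: (5,-2,4)→(4,2,5)
reduced (well bottom): (4,2,5) with a≤c, −a<b≤a
well minimum |f| = |-4| = 4 (negative-definite)

4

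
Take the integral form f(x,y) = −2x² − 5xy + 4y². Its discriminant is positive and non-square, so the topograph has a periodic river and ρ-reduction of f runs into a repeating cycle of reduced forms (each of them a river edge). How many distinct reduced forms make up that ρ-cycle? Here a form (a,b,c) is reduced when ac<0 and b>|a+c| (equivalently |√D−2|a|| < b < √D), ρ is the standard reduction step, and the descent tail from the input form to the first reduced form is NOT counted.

D = 57, ⌊√D⌋ = 7
descent: ρ → (4,5,-2)  [lands on river]
river: ρ → (-2,7,1)
river: ρ → (1,7,-2)
river: ρ → (-2,5,4)
river: ρ → (4,3,-3)
river: ρ → (-3,3,4)
ρ-cycle length = 6 (tail of 1 descent step not counted)

6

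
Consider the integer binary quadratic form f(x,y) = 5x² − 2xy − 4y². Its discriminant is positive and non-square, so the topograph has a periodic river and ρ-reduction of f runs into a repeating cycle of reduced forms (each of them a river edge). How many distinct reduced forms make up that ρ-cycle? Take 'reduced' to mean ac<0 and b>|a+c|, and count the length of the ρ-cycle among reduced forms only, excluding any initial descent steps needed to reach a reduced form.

D = 84, ⌊√D⌋ = 9
descent: ρ → (-4,2,5)  [lands on river]
river: ρ → (5,8,-1)
river: ρ → (-1,8,5)
river: ρ → (5,2,-4)
river: ρ → (-4,6,3)
river: ρ → (3,6,-4)
ρ-cycle length = 6 (tail of 1 descent step not counted)

6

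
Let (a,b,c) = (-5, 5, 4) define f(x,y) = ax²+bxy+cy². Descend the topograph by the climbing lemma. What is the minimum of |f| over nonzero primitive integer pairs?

river: ρ → (4,3,-6)
river: ρ → (-6,9,1)
river: ρ → (1,9,-6)
river: ρ → (-6,3,4)
river: ρ → (4,5,-5)
river: ρ → (-5,5,4)
closes: descent 0, river 6
min |a| on river = 1

1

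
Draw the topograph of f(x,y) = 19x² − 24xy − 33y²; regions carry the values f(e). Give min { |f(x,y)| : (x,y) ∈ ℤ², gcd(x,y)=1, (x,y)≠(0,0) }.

descent: ρ → (-33,24,19)  [lands on river]
river: ρ → (19,52,-5)
river: ρ → (-5,48,39)
river: ρ → (39,30,-14)
river: ρ → (-14,54,3)
river: ρ → (3,54,-14)
river: ρ → (-14,30,39)
river: ρ → (39,48,-5)
river: ρ → (-5,52,19)
river: ρ → (19,24,-33)
river: ρ → (-33,42,10)
river: ρ → (10,38,-41)
river: ρ → (-41,44,7)
river: ρ → (7,54,-6)
river: ρ → (-6,54,7)
river: ρ → (7,44,-41)
river: ρ → (-41,38,10)
river: ρ → (10,42,-33)
closes: descent 1, river 18
min |a| on river = 3

3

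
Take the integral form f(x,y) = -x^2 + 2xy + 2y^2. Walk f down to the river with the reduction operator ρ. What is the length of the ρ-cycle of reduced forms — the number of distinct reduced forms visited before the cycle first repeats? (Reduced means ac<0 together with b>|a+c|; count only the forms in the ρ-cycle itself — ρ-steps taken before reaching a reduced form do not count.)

D = 12, ⌊√D⌋ = 3
river: ρ → (2,2,-1)
river: ρ → (-1,2,2)
ρ-cycle length = 2 (tail of 0 descent steps not counted)

2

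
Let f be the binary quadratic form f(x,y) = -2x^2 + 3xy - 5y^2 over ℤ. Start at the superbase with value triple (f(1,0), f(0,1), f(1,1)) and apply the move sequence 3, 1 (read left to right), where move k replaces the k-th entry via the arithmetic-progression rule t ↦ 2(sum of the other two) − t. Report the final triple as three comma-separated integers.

start (-2,-5,-4) = (f(1,0),f(0,1),f(1,1))
replace slot 3: 2·((-2)+(-5)) − (-4) = -10 → (-2,-5,-10)
replace slot 1: 2·((-5)+(-10)) − (-2) = -28 → (-28,-5,-10)

-28,-5,-10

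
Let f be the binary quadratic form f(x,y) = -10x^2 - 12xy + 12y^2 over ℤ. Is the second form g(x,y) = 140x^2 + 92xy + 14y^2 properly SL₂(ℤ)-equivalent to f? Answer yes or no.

D₁ = 624, D₂ = 624
river cycle of f (length 6): (12, 12, -10), (-10, 8, 14), (14, 20, -4), (-4, 20, 14), (14, 8, -10), (-10, 12, 12)
river cycle of g (length 6): (14, 20, -4), (-4, 20, 14), (14, 8, -10), (-10, 12, 12), (12, 12, -10), (-10, 8, 14)
cycles coincide ⇒ equivalent

yes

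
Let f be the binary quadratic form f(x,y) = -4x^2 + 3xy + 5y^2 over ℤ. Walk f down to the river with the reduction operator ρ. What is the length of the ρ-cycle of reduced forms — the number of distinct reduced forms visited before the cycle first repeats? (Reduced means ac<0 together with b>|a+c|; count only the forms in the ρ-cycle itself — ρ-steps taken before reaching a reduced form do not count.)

D = 89, ⌊√D⌋ = 9
river: ρ → (5,7,-2)
river: ρ → (-2,9,1)
river: ρ → (1,9,-2)
river: ρ → (-2,7,5)
river: ρ → (5,3,-4)
river: ρ → (-4,5,4)
river: ρ → (4,3,-5)
river: ρ → (-5,7,2)
river: ρ → (2,9,-1)
river: ρ → (-1,9,2)
river: ρ → (2,7,-5)
river: ρ → (-5,3,4)
river: ρ → (4,5,-4)
river: ρ → (-4,3,5)
ρ-cycle length = 14 (tail of 0 descent steps not counted)

14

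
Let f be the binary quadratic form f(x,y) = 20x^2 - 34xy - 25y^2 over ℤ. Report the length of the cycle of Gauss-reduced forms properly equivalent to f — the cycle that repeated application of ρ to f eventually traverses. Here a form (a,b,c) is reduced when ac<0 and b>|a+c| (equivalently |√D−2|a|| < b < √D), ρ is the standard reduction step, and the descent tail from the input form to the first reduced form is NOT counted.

D = 3156, ⌊√D⌋ = 56
descent: ρ → (-25,34,20)  [lands on river]
river: ρ → (20,46,-13)
river: ρ → (-13,32,41)
river: ρ → (41,50,-4)
river: ρ → (-4,54,15)
river: ρ → (15,36,-31)
river: ρ → (-31,26,20)
river: ρ → (20,54,-3)
river: ρ → (-3,54,20)
river: ρ → (20,26,-31)
river: ρ → (-31,36,15)
river: ρ → (15,54,-4)
river: ρ → (-4,50,41)
river: ρ → (41,32,-13)
river: ρ → (-13,46,20)
river: ρ → (20,34,-25)
river: ρ → (-25,16,29)
river: ρ → (29,42,-12)
river: ρ → (-12,54,5)
river: ρ → (5,56,-1)
river: ρ → (-1,56,5)
river: ρ → (5,54,-12)
river: ρ → (-12,42,29)
river: ρ → (29,16,-25)
ρ-cycle length = 24 (tail of 1 descent step not counted)

24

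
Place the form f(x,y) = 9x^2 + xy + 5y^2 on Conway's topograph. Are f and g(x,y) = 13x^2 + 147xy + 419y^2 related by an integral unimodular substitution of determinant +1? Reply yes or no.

D₁ = -179, D₂ = -179
f: flip: (9,1,5)→(5,-1,9)
f: reduced (well bottom): (5,-1,9) with a≤c, −a<b≤a
g: translate: b→-9 (≡147 mod 26), so (13,147,419)→(13,-9,5)
g: flip: (13,-9,5)→(5,9,13)
g: translate: b→-1 (≡9 mod 10), so (5,9,13)→(5,-1,9)
g: reduced (well bottom): (5,-1,9) with a≤c, −a<b≤a
reduced forms (5, -1, 9) vs (5, -1, 9) ⇒ equivalent

yes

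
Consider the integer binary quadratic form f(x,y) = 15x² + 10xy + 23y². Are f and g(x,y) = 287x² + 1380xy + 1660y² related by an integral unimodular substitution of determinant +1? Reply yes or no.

D₁ = -1280, D₂ = -1280
f: reduced (well bottom): (15,10,23) with a≤c, −a<b≤a
g: translate: b→232 (≡1380 mod 574), so (287,1380,1660)→(287,232,48)
g: flip: (287,232,48)→(48,-232,287)
g: translate: b→-40 (≡-232 mod 96), so (48,-232,287)→(48,-40,15)
g: flip: (48,-40,15)→(15,40,48)
g: translate: b→10 (≡40 mod 30), so (15,40,48)→(15,10,23)
g: reduced (well bottom): (15,10,23) with a≤c, −a<b≤a
reduced forms (15, 10, 23) vs (15, 10, 23) ⇒ equivalent

yes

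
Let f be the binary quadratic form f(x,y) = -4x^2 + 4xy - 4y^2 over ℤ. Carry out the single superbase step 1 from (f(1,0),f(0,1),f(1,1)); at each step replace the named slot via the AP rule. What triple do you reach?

start (-4,-4,-4) = (f(1,0),f(0,1),f(1,1))
replace slot 1: 2·((-4)+(-4)) − (-4) = -12 → (-12,-4,-4)

-12,-4,-4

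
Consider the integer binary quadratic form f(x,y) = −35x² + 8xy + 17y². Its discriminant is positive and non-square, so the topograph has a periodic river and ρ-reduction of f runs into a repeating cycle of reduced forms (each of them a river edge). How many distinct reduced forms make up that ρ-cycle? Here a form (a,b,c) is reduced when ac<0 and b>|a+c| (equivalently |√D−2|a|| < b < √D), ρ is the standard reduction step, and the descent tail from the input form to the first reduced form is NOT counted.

D = 2444, ⌊√D⌋ = 49
descent: ρ → (17,26,-26)  [lands on river]
river: ρ → (-26,26,17)
river: ρ → (17,42,-10)
river: ρ → (-10,38,25)
river: ρ → (25,12,-23)
river: ρ → (-23,34,14)
river: ρ → (14,22,-35)
river: ρ → (-35,48,1)
river: ρ → (1,48,-35)
river: ρ → (-35,22,14)
river: ρ → (14,34,-23)
river: ρ → (-23,12,25)
river: ρ → (25,38,-10)
river: ρ → (-10,42,17)
ρ-cycle length = 14 (tail of 1 descent step not counted)

14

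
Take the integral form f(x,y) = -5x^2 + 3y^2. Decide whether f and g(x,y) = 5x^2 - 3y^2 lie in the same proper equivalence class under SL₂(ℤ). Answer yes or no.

D₁ = 60, D₂ = 60
river cycle of f (length 2): (3, 6, -2), (-2, 6, 3)
river cycle of g (length 2): (-3, 6, 2), (2, 6, -3)
cycles differ ⇒ inequivalent

no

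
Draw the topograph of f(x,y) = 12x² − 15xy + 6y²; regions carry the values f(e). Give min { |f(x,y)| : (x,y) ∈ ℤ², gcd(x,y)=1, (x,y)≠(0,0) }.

translate: b→9 (≡-15 mod 24), so (12,-15,6)→(12,9,3)
flip: (12,9,3)→(3,-9,12)
translate: b→3 (≡-9 mod 6), so (3,-9,12)→(3,3,6)
reduced (well bottom): (3,3,6) with a≤c, −a<b≤a
well minimum = a = 3

3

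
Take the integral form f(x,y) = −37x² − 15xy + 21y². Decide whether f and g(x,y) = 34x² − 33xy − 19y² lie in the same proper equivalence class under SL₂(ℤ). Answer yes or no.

D₁ = 3333, D₂ = 3673
discriminants differ ⇒ not SL₂(ℤ)-equivalent

no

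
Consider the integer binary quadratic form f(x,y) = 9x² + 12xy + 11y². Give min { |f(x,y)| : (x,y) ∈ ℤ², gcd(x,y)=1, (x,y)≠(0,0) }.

translate: b→-6 (≡12 mod 18), so (9,12,11)→(9,-6,8)
flip: (9,-6,8)→(8,6,9)
reduced (well bottom): (8,6,9) with a≤c, −a<b≤a
well minimum = a = 8

8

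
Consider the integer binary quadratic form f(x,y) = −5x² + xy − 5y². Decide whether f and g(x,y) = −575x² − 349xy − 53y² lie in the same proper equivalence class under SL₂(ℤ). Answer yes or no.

D₁ = -99, D₂ = -99
f is negative-definite; reduce −f:
−f: flip: (5,-1,5)→(5,1,5)
−f: reduced (well bottom): (5,1,5) with a≤c, −a<b≤a
flip sign back: reduced form of f is (-5,-1,-5)
g is negative-definite; reduce −g:
−g: flip: (575,349,53)→(53,-349,575)
−g: translate: b→-31 (≡-349 mod 106), so (53,-349,575)→(53,-31,5)
−g: flip: (53,-31,5)→(5,31,53)
−g: translate: b→1 (≡31 mod 10), so (5,31,53)→(5,1,5)
−g: reduced (well bottom): (5,1,5) with a≤c, −a<b≤a
flip sign back: reduced form of g is (-5,-1,-5)
reduced forms (-5, -1, -5) vs (-5, -1, -5) ⇒ equivalent

yes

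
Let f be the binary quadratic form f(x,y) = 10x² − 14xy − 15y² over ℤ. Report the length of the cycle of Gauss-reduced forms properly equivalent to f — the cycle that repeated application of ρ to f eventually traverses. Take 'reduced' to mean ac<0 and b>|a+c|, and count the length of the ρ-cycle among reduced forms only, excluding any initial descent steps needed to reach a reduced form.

D = 796, ⌊√D⌋ = 28
descent: ρ → (-15,14,10)  [lands on river]
river: ρ → (10,26,-3)
river: ρ → (-3,28,1)
river: ρ → (1,28,-3)
river: ρ → (-3,26,10)
river: ρ → (10,14,-15)
river: ρ → (-15,16,9)
river: ρ → (9,20,-11)
river: ρ → (-11,24,5)
river: ρ → (5,26,-6)
river: ρ → (-6,22,13)
river: ρ → (13,4,-15)
river: ρ → (-15,26,2)
river: ρ → (2,26,-15)
river: ρ → (-15,4,13)
river: ρ → (13,22,-6)
river: ρ → (-6,26,5)
river: ρ → (5,24,-11)
river: ρ → (-11,20,9)
river: ρ → (9,16,-15)
ρ-cycle length = 20 (tail of 1 descent step not counted)

20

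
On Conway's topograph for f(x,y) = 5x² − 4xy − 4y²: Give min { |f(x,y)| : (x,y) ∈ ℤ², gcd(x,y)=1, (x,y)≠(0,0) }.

descent: ρ → (-4,4,5)  [lands on river]
river: ρ → (5,6,-3)
river: ρ → (-3,6,5)
river: ρ → (5,4,-4)
closes: descent 1, river 4
min |a| on river = 3

3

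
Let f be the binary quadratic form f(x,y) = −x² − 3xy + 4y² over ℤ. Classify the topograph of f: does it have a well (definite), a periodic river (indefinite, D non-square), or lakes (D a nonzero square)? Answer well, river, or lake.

D = b²−4ac = (-3)² − 4·(-1)·4 = 25
D = 5² is a perfect square ⇒ form factors over ℤ ⇒ lakes

lake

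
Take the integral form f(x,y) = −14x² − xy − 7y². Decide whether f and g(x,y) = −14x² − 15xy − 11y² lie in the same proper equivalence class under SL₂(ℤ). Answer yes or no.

D₁ = -391, D₂ = -391
f is negative-definite; reduce −f:
−f: flip: (14,1,7)→(7,-1,14)
−f: reduced (well bottom): (7,-1,14) with a≤c, −a<b≤a
flip sign back: reduced form of f is (-7,1,-14)
g is negative-definite; reduce −g:
−g: translate: b→-13 (≡15 mod 28), so (14,15,11)→(14,-13,10)
−g: flip: (14,-13,10)→(10,13,14)
−g: translate: b→-7 (≡13 mod 20), so (10,13,14)→(10,-7,11)
−g: reduced (well bottom): (10,-7,11) with a≤c, −a<b≤a
flip sign back: reduced form of g is (-10,7,-11)
reduced forms (-7, 1, -14) vs (-10, 7, -11) ⇒ inequivalent

no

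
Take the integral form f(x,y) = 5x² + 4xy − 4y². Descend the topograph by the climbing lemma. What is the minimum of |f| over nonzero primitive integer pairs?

river: ρ → (-4,4,5)
river: ρ → (5,6,-3)
river: ρ → (-3,6,5)
river: ρ → (5,4,-4)
closes: descent 0, river 4
min |a| on river = 3

3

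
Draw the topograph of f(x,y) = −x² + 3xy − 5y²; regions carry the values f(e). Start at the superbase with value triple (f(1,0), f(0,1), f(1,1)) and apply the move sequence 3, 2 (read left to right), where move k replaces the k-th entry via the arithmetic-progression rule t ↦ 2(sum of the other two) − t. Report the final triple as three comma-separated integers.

start (-1,-5,-3) = (f(1,0),f(0,1),f(1,1))
replace slot 3: 2·((-1)+(-5)) − (-3) = -9 → (-1,-5,-9)
replace slot 2: 2·((-1)+(-9)) − (-5) = -15 → (-1,-15,-9)

-1,-15,-9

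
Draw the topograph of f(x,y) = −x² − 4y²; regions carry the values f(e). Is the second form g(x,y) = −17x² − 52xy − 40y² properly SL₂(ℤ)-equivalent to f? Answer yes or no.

D₁ = -16, D₂ = -16
f is negative-definite; reduce −f:
−f: reduced (well bottom): (1,0,4) with a≤c, −a<b≤a
flip sign back: reduced form of f is (-1,0,-4)
g is negative-definite; reduce −g:
−g: translate: b→-16 (≡52 mod 34), so (17,52,40)→(17,-16,4)
−g: flip: (17,-16,4)→(4,16,17)
−g: translate: b→0 (≡16 mod 8), so (4,16,17)→(4,0,1)
−g: flip: (4,0,1)→(1,0,4)
−g: reduced (well bottom): (1,0,4) with a≤c, −a<b≤a
flip sign back: reduced form of g is (-1,0,-4)
reduced forms (-1, 0, -4) vs (-1, 0, -4) ⇒ equivalent

yes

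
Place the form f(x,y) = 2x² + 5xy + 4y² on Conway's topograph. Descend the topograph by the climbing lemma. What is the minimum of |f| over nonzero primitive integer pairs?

translate: b→1 (≡5 mod 4), so (2,5,4)→(2,1,1)
flip: (2,1,1)→(1,-1,2)
translate: b→1 (≡-1 mod 2), so (1,-1,2)→(1,1,2)
reduced (well bottom): (1,1,2) with a≤c, −a<b≤a
well minimum = a = 1

1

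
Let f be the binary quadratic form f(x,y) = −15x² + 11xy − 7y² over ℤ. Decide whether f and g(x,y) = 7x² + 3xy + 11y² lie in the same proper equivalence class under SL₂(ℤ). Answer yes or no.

D₁ = -299, D₂ = -299
f is negative-definite; reduce −f:
−f: flip: (15,-11,7)→(7,11,15)
−f: translate: b→-3 (≡11 mod 14), so (7,11,15)→(7,-3,11)
−f: reduced (well bottom): (7,-3,11) with a≤c, −a<b≤a
flip sign back: reduced form of f is (-7,3,-11)
g: reduced (well bottom): (7,3,11) with a≤c, −a<b≤a
reduced forms (-7, 3, -11) vs (7, 3, 11) ⇒ inequivalent

no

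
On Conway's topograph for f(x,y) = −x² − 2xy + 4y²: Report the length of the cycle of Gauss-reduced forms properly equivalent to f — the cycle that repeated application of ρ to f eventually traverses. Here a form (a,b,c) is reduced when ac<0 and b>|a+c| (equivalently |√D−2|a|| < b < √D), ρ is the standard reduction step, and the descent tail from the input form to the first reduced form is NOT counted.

D = 20, ⌊√D⌋ = 4
descent: ρ → (4,2,-1)
descent: ρ → (-1,4,1)  [lands on river]
river: ρ → (1,4,-1)
ρ-cycle length = 2 (tail of 2 descent steps not counted)

2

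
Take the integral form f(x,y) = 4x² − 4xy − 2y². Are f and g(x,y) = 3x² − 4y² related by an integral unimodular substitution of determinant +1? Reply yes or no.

D₁ = 48, D₂ = 48
river cycle of f (length 2): (-2, 4, 4), (4, 4, -2)
river cycle of g (length 2): (3, 6, -1), (-1, 6, 3)
cycles differ ⇒ inequivalent

no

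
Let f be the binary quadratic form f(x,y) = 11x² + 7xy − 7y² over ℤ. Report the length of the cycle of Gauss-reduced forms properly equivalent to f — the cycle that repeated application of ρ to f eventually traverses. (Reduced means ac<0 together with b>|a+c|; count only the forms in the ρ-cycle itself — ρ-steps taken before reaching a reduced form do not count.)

D = 357, ⌊√D⌋ = 18
river: ρ → (-7,7,11)
river: ρ → (11,15,-3)
river: ρ → (-3,15,11)
river: ρ → (11,7,-7)
ρ-cycle length = 4 (tail of 0 descent steps not counted)

4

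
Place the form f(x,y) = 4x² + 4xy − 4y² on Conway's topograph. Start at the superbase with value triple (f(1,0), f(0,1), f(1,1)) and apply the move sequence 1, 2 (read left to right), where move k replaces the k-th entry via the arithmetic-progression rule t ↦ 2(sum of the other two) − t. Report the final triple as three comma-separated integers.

start (4,-4,4) = (f(1,0),f(0,1),f(1,1))
replace slot 1: 2·((-4)+4) − 4 = -4 → (-4,-4,4)
replace slot 2: 2·((-4)+4) − (-4) = 4 → (-4,4,4)

-4,4,4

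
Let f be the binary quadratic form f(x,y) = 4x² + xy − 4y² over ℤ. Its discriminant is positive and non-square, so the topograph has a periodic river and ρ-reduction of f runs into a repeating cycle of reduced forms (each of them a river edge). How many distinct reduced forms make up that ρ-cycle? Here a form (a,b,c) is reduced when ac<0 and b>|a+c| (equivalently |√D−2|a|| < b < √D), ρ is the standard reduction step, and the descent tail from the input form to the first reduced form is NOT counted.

D = 65, ⌊√D⌋ = 8
river: ρ → (-4,7,1)
river: ρ → (1,7,-4)
river: ρ → (-4,1,4)
river: ρ → (4,7,-1)
river: ρ → (-1,7,4)
river: ρ → (4,1,-4)
ρ-cycle length = 6 (tail of 0 descent steps not counted)

6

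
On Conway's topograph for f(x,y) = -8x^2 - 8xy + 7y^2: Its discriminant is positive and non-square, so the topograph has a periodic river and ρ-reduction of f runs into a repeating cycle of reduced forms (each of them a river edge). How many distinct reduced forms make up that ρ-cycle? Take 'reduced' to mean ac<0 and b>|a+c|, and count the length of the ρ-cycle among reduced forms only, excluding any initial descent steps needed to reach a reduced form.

D = 288, ⌊√D⌋ = 16
descent: ρ → (7,8,-8)  [lands on river]
river: ρ → (-8,8,7)
river: ρ → (7,6,-9)
river: ρ → (-9,12,4)
river: ρ → (4,12,-9)
river: ρ → (-9,6,7)
ρ-cycle length = 6 (tail of 1 descent step not counted)

6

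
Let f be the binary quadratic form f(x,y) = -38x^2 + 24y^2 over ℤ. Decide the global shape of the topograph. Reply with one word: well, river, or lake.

D = b²−4ac = 0² − 4·(-38)·24 = 3648
D > 0 non-square ⇒ indefinite ⇒ periodic river

river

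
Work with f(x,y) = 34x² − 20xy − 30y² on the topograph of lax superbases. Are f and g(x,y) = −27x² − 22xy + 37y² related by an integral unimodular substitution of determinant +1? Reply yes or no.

D₁ = 4480, D₂ = 4480
river cycle of f (length 8): (-30, 20, 34), (34, 48, -16), (-16, 48, 34), (34, 20, -30), (-30, 40, 24), (24, 56, -14), (-14, 56, 24), (24, 40, -30)
river cycle of g (length 12): (37, 22, -27), (-27, 32, 32), (32, 32, -27), (-27, 22, 37), (37, 52, -12), (-12, 44, 53), (53, 62, -3), (-3, 64, 32), (32, 64, -3), (-3, 62, 53), … (2 more)
cycles differ ⇒ inequivalent

no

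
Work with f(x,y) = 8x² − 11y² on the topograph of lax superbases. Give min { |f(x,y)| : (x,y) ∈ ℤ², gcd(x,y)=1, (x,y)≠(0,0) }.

descent: ρ → (-11,0,8)
descent: ρ → (8,16,-3)  [lands on river]
river: ρ → (-3,14,13)
river: ρ → (13,12,-4)
river: ρ → (-4,12,13)
river: ρ → (13,14,-3)
river: ρ → (-3,16,8)
closes: descent 2, river 6
min |a| on river = 3

3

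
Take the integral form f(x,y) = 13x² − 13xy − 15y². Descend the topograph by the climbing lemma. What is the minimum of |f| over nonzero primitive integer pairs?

descent: ρ → (-15,13,13)  [lands on river]
river: ρ → (13,13,-15)
river: ρ → (-15,17,11)
river: ρ → (11,27,-5)
river: ρ → (-5,23,21)
river: ρ → (21,19,-7)
river: ρ → (-7,23,15)
river: ρ → (15,7,-15)
river: ρ → (-15,23,7)
river: ρ → (7,19,-21)
river: ρ → (-21,23,5)
river: ρ → (5,27,-11)
river: ρ → (-11,17,15)
river: ρ → (15,13,-13)
river: ρ → (-13,13,15)
river: ρ → (15,17,-11)
river: ρ → (-11,27,5)
river: ρ → (5,23,-21)
river: ρ → (-21,19,7)
river: ρ → (7,23,-15)
river: ρ → (-15,7,15)
river: ρ → (15,23,-7)
river: ρ → (-7,19,21)
river: ρ → (21,23,-5)
river: ρ → (-5,27,11)
river: ρ → (11,17,-15)
closes: descent 1, river 26
min |a| on river = 5

5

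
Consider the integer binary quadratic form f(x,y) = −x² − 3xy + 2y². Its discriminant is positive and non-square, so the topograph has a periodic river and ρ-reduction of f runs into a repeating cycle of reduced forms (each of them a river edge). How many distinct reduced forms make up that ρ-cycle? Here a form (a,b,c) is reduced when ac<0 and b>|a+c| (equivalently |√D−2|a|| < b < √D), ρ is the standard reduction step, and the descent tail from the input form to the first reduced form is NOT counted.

D = 17, ⌊√D⌋ = 4
descent: ρ → (2,3,-1)  [lands on river]
river: ρ → (-1,3,2)
river: ρ → (2,1,-2)
river: ρ → (-2,3,1)
river: ρ → (1,3,-2)
river: ρ → (-2,1,2)
ρ-cycle length = 6 (tail of 1 descent step not counted)

6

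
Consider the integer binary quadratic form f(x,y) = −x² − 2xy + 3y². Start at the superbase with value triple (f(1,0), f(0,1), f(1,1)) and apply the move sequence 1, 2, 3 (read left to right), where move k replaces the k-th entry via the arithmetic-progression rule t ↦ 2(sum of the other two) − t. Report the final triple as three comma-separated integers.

start (-1,3,0) = (f(1,0),f(0,1),f(1,1))
replace slot 1: 2·(3+0) − (-1) = 7 → (7,3,0)
replace slot 2: 2·(7+0) − 3 = 11 → (7,11,0)
replace slot 3: 2·(7+11) − 0 = 36 → (7,11,36)

7,11,36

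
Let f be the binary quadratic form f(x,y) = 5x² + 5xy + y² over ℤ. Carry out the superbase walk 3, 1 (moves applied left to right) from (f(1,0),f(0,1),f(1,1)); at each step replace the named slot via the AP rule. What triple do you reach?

start (5,1,11) = (f(1,0),f(0,1),f(1,1))
replace slot 3: 2·(5+1) − 11 = 1 → (5,1,1)
replace slot 1: 2·(1+1) − 5 = -1 → (-1,1,1)

-1,1,1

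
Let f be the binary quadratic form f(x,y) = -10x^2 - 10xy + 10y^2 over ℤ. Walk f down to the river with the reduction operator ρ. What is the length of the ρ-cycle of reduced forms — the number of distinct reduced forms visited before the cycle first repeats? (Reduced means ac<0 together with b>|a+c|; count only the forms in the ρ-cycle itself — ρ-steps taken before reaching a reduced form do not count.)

D = 500, ⌊√D⌋ = 22
descent: ρ → (10,10,-10)  [lands on river]
river: ρ → (-10,10,10)
ρ-cycle length = 2 (tail of 1 descent step not counted)

2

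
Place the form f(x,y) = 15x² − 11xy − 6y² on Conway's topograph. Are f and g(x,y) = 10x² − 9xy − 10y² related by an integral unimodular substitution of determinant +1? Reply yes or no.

D₁ = 481, D₂ = 481
river cycle of f (length 26): (-6, 11, 15), (15, 19, -2), (-2, 21, 5), (5, 19, -6), (-6, 17, 8), (8, 15, -8), (-8, 17, 6), (6, 19, -5), (-5, 21, 2), (2, 19, -15), … (16 more)
river cycle of g (length 30): (-10, 9, 10), (10, 11, -9), (-9, 7, 12), (12, 17, -4), (-4, 15, 16), (16, 17, -3), (-3, 19, 10), (10, 21, -1), (-1, 21, 10), (10, 19, -3), … (20 more)
cycles differ ⇒ inequivalent

no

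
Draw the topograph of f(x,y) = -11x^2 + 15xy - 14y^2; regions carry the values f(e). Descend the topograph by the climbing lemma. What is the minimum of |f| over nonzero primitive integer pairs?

translate: b→7 (≡-15 mod 22), so (11,-15,14)→(11,7,10)
flip: (11,7,10)→(10,-7,11)
reduced (well bottom): (10,-7,11) with a≤c, −a<b≤a
well minimum |f| = |-10| = 10 (negative-definite)

10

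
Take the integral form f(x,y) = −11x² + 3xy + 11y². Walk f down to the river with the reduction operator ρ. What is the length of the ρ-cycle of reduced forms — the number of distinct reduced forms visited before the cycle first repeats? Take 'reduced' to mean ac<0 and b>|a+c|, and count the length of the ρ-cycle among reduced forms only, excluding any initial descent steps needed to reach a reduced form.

D = 493, ⌊√D⌋ = 22
river: ρ → (11,19,-3)
river: ρ → (-3,17,17)
river: ρ → (17,17,-3)
river: ρ → (-3,19,11)
river: ρ → (11,3,-11)
river: ρ → (-11,19,3)
river: ρ → (3,17,-17)
river: ρ → (-17,17,3)
river: ρ → (3,19,-11)
river: ρ → (-11,3,11)
ρ-cycle length = 10 (tail of 0 descent steps not counted)

10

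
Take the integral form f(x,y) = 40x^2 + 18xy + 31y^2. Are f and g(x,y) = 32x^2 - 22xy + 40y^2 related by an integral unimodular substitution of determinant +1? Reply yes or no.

D₁ = -4636, D₂ = -4636
f: flip: (40,18,31)→(31,-18,40)
f: reduced (well bottom): (31,-18,40) with a≤c, −a<b≤a
g: reduced (well bottom): (32,-22,40) with a≤c, −a<b≤a
reduced forms (31, -18, 40) vs (32, -22, 40) ⇒ inequivalent

no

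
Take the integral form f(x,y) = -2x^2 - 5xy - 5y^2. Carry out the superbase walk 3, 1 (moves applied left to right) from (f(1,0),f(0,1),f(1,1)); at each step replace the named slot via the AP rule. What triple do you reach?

start (-2,-5,-12) = (f(1,0),f(0,1),f(1,1))
replace slot 3: 2·((-2)+(-5)) − (-12) = -2 → (-2,-5,-2)
replace slot 1: 2·((-5)+(-2)) − (-2) = -12 → (-12,-5,-2)

-12,-5,-2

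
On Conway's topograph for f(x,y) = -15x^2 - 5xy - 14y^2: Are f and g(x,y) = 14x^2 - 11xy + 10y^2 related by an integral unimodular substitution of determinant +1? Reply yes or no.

D₁ = -815, D₂ = -439
discriminants differ ⇒ not SL₂(ℤ)-equivalent

no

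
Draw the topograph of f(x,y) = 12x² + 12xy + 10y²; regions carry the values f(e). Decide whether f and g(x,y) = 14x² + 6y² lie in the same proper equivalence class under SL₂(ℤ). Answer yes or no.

D₁ = -336, D₂ = -336
f: flip: (12,12,10)→(10,-12,12)
f: translate: b→8 (≡-12 mod 20), so (10,-12,12)→(10,8,10)
f: reduced (well bottom): (10,8,10) with a≤c, −a<b≤a
g: flip: (14,0,6)→(6,0,14)
g: reduced (well bottom): (6,0,14) with a≤c, −a<b≤a
reduced forms (10, 8, 10) vs (6, 0, 14) ⇒ inequivalent

no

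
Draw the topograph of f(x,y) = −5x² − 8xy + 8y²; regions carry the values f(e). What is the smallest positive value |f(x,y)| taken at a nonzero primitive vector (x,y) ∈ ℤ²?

descent: ρ → (8,8,-5)  [lands on river]
river: ρ → (-5,12,4)
river: ρ → (4,12,-5)
river: ρ → (-5,8,8)
closes: descent 1, river 4
min |a| on river = 4

4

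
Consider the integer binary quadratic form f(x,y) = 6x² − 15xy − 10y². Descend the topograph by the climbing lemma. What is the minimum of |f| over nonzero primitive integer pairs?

descent: ρ → (-10,15,6)  [lands on river]
river: ρ → (6,21,-1)
river: ρ → (-1,21,6)
river: ρ → (6,15,-10)
river: ρ → (-10,5,11)
river: ρ → (11,17,-4)
river: ρ → (-4,15,15)
river: ρ → (15,15,-4)
river: ρ → (-4,17,11)
river: ρ → (11,5,-10)
closes: descent 1, river 10
min |a| on river = 1

1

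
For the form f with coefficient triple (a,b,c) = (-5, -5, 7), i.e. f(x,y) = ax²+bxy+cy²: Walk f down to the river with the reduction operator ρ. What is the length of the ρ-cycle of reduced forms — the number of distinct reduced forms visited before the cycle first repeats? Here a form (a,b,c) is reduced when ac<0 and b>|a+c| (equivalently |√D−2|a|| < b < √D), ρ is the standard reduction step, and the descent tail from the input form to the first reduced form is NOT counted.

D = 165, ⌊√D⌋ = 12
descent: ρ → (7,5,-5)  [lands on river]
river: ρ → (-5,5,7)
river: ρ → (7,9,-3)
river: ρ → (-3,9,7)
ρ-cycle length = 4 (tail of 1 descent step not counted)

4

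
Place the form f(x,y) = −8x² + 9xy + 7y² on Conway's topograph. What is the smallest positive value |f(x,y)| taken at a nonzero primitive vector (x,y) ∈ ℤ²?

river: ρ → (7,5,-10)
river: ρ → (-10,15,2)
river: ρ → (2,17,-2)
river: ρ → (-2,15,10)
river: ρ → (10,5,-7)
river: ρ → (-7,9,8)
river: ρ → (8,7,-8)
river: ρ → (-8,9,7)
closes: descent 0, river 8
min |a| on river = 2

2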